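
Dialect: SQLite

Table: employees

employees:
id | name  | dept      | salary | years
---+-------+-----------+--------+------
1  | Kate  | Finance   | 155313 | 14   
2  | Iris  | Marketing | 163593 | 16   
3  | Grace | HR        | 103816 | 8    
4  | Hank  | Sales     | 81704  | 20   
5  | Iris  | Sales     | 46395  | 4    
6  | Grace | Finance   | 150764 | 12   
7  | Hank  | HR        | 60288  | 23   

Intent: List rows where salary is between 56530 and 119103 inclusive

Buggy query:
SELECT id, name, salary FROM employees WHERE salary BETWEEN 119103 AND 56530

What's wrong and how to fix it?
Bug: The bounds are reversed; BETWEEN a AND b requires a <= b to match anything

Fix: Write BETWEEN 56530 AND 119103

Corrected query:
SELECT id, name, salary FROM employees WHERE salary BETWEEN 56530 AND 119103

Result:
id | name  | salary
---+-------+-------
3  | Grace | 103816
4  | Hank  | 81704 
7  | Hank  | 60288 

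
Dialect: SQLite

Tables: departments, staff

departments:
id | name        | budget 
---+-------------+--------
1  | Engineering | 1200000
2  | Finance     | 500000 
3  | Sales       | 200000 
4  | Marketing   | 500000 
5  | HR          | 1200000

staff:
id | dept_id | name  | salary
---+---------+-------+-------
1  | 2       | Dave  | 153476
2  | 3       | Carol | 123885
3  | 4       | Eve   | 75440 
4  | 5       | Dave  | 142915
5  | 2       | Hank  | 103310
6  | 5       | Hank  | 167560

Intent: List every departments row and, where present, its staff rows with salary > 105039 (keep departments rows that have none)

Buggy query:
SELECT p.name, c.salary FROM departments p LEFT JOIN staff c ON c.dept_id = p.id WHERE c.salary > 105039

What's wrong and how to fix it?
Bug: A WHERE condition on the right-hand table after LEFT JOIN drops unmatched parents

Fix: Move the right-table condition into the ON clause so unmatched parents are kept

Corrected query:
SELECT p.name, c.salary FROM departments p LEFT JOIN staff c ON c.dept_id = p.id AND c.salary > 105039

Result:
name        | salary
------------+-------
Engineering | NULL  
Finance     | 153476
Sales       | 123885
Marketing   | NULL  
HR          | 142915
HR          | 167560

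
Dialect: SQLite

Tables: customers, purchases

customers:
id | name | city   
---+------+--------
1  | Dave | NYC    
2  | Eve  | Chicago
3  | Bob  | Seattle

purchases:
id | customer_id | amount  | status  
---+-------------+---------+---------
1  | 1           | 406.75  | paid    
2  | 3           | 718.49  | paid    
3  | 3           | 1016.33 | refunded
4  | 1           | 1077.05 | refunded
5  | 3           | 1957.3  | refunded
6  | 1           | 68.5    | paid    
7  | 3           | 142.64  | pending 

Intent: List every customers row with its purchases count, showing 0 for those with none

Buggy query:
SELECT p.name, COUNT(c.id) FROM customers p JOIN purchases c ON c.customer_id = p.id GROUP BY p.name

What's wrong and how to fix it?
Bug: An inner join excludes parents with zero children

Fix: Use LEFT JOIN so parents without children still appear (COUNT(c.id) gives 0)

Corrected query:
SELECT p.name, COUNT(c.id) FROM customers p LEFT JOIN purchases c ON c.customer_id = p.id GROUP BY p.name

Result:
name | COUNT(c.id)
-----+------------
Bob  | 4          
Dave | 3          
Eve  | 0          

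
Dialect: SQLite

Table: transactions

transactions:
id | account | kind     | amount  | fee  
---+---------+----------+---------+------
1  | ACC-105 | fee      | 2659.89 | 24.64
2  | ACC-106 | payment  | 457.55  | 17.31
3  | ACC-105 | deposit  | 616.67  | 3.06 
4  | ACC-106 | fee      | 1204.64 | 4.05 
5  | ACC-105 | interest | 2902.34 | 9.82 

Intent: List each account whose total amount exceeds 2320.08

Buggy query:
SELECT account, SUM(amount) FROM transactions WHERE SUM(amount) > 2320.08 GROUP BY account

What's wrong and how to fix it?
Bug: SUM(amount) is an aggregate, but WHERE filters rows before aggregation

Fix: Use HAVING (which filters groups after aggregation) instead of WHERE

Corrected query:
SELECT account, SUM(amount) FROM transactions GROUP BY account HAVING SUM(amount) > 2320.08

Result:
account | SUM(amount)
--------+------------
ACC-105 | 6178.9     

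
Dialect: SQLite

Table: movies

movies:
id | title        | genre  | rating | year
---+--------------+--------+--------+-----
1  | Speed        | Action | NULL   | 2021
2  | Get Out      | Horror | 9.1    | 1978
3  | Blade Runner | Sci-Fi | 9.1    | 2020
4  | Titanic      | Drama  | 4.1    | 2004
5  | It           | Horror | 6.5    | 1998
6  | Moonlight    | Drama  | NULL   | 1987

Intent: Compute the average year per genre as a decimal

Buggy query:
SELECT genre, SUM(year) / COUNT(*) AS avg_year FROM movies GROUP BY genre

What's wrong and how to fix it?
Bug: Both operands are integers, so '/' performs integer division and truncates

Fix: Multiply by 1.0 (or CAST to REAL) to force floating-point division

Corrected query:
SELECT genre, SUM(year) * 1.0 / COUNT(*) AS avg_year FROM movies GROUP BY genre

Result:
genre  | avg_year
-------+---------
Action | 2021    
Drama  | 1995.5  
Horror | 1988    
Sci-Fi | 2020    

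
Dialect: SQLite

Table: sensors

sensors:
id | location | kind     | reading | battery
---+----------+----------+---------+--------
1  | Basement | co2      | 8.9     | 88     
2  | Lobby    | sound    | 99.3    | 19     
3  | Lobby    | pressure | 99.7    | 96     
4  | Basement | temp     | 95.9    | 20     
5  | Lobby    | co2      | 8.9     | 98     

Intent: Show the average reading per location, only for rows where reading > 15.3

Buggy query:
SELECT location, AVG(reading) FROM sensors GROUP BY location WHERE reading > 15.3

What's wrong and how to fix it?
Bug: WHERE cannot follow GROUP BY

Fix: Place WHERE between FROM and GROUP BY

Corrected query:
SELECT location, AVG(reading) FROM sensors WHERE reading > 15.3 GROUP BY location

Result:
location | AVG(reading)
---------+-------------
Basement | 95.9        
Lobby    | 99.5        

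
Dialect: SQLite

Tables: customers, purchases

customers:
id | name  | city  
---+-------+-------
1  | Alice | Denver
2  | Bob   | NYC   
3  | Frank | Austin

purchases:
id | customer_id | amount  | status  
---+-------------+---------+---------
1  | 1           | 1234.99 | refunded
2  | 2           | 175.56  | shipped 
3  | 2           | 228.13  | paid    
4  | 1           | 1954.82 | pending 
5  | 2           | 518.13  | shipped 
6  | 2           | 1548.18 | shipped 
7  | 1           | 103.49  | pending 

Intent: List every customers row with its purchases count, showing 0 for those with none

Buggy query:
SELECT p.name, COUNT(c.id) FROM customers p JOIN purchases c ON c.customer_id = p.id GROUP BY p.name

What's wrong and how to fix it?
Bug: An inner join excludes parents with zero children

Fix: Switch to LEFT JOIN to retain unmatched parent rows

Corrected query:
SELECT p.name, COUNT(c.id) FROM customers p LEFT JOIN purchases c ON c.customer_id = p.id GROUP BY p.name

Result:
name  | COUNT(c.id)
------+------------
Alice | 3          
Bob   | 4          
Frank | 0          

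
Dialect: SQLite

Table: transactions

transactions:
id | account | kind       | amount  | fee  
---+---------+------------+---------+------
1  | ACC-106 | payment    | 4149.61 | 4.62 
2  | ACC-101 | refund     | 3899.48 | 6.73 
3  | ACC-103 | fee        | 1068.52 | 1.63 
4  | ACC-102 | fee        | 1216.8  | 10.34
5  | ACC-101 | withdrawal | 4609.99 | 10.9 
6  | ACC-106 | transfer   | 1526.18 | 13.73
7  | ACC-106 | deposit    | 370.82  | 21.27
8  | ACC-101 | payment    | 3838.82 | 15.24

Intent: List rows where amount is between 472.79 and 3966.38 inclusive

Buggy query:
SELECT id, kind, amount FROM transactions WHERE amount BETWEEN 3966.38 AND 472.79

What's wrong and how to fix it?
Bug: BETWEEN expects the lower bound first; with 3966.38 AND 472.79 the range is empty

Fix: Swap the bounds so the smaller value comes first

Corrected query:
SELECT id, kind, amount FROM transactions WHERE amount BETWEEN 472.79 AND 3966.38

Result:
id | kind     | amount 
---+----------+--------
2  | refund   | 3899.48
3  | fee      | 1068.52
4  | fee      | 1216.8 
6  | transfer | 1526.18
8  | payment  | 3838.82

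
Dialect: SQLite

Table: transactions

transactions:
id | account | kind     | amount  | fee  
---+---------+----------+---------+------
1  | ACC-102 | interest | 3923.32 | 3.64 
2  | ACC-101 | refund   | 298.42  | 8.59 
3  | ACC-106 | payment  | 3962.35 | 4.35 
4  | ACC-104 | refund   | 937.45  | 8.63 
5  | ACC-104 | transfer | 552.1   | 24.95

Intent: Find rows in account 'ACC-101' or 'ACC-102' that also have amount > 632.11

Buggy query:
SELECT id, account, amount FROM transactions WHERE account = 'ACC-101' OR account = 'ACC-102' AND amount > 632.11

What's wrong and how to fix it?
Bug: Without parentheses, AND is evaluated before OR, so the amount filter only applies to the 'ACC-102' branch

Fix: Group the OR with parentheses (or use IN), then AND the threshold

Corrected query:
SELECT id, account, amount FROM transactions WHERE (account = 'ACC-101' OR account = 'ACC-102') AND amount > 632.11

Result:
id | account | amount 
---+---------+--------
1  | ACC-102 | 3923.32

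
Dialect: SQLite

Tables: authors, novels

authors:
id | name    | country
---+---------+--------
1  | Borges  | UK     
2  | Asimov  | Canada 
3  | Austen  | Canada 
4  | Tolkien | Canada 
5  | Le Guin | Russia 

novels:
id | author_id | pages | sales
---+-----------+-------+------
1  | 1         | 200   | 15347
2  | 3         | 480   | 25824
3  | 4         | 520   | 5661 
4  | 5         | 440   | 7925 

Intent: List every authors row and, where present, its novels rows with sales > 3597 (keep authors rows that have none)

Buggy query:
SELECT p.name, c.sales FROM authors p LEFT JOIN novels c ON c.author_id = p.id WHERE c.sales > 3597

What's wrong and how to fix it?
Bug: Filtering c.sales in WHERE discards the NULL rows produced by LEFT JOIN, turning it into an inner join

Fix: Put 'c.sales > 3597' in the JOIN's ON clause instead of WHERE

Corrected query:
SELECT p.name, c.sales FROM authors p LEFT JOIN novels c ON c.author_id = p.id AND c.sales > 3597

Result:
name    | sales
--------+------
Borges  | 15347
Asimov  | NULL 
Austen  | 25824
Tolkien | 5661 
Le Guin | 7925 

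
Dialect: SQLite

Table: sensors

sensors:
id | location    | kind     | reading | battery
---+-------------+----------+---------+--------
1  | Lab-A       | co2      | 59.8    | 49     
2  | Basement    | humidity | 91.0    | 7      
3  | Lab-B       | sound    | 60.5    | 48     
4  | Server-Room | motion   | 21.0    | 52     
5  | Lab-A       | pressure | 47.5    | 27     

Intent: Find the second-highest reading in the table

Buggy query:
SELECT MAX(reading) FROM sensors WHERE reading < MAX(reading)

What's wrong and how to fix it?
Bug: The inner MAX is an aggregate inside WHERE, which is not allowed

Fix: Put the inner MAX in a scalar subquery

Corrected query:
SELECT MAX(reading) FROM sensors WHERE reading < (SELECT MAX(reading) FROM sensors)

Result:
MAX(reading)
------------
60.5        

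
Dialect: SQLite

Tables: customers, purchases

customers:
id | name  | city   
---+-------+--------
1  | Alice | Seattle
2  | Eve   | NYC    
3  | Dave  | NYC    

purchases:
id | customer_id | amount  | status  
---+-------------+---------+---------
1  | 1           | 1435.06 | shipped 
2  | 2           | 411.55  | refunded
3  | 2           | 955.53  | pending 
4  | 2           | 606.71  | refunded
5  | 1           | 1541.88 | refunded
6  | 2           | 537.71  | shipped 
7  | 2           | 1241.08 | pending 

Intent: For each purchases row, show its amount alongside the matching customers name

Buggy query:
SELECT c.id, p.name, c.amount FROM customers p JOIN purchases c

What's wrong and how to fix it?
Bug: Missing join condition: each purchases row is matched to all customers rows instead of just its own

Fix: Add ON c.customer_id = p.id to the JOIN

Corrected query:
SELECT c.id, p.name, c.amount FROM customers p JOIN purchases c ON c.customer_id = p.id

Result:
id | name  | amount 
---+-------+--------
1  | Alice | 1435.06
2  | Eve   | 411.55 
3  | Eve   | 955.53 
4  | Eve   | 606.71 
5  | Alice | 1541.88
6  | Eve   | 537.71 
7  | Eve   | 1241.08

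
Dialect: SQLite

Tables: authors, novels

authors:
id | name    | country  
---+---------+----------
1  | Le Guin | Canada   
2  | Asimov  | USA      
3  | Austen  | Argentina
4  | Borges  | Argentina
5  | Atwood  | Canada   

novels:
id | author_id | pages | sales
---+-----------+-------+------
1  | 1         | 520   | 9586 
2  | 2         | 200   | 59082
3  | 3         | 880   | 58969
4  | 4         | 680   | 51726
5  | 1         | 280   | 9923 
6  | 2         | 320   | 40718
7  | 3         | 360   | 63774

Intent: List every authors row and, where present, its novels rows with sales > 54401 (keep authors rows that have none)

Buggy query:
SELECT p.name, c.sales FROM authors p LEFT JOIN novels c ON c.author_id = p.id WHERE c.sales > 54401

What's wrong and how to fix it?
Bug: A WHERE condition on the right-hand table after LEFT JOIN drops unmatched parents

Fix: Move the right-table condition into the ON clause so unmatched parents are kept

Corrected query:
SELECT p.name, c.sales FROM authors p LEFT JOIN novels c ON c.author_id = p.id AND c.sales > 54401

Result:
name    | sales
--------+------
Le Guin | NULL 
Asimov  | 59082
Austen  | 58969
Austen  | 63774
Borges  | NULL 
Atwood  | NULL 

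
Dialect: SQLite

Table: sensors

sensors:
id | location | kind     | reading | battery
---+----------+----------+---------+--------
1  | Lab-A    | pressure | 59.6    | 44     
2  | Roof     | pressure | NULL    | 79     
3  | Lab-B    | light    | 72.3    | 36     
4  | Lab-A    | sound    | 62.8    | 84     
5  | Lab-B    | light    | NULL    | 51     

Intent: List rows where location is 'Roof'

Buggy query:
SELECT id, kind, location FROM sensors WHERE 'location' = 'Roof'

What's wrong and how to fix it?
Bug: Single quotes denote string literals in SQL; the column name is being compared as a constant string

Fix: Reference the column as location without single quotes

Corrected query:
SELECT id, kind, location FROM sensors WHERE location = 'Roof'

Result:
id | kind     | location
---+----------+---------
2  | pressure | Roof    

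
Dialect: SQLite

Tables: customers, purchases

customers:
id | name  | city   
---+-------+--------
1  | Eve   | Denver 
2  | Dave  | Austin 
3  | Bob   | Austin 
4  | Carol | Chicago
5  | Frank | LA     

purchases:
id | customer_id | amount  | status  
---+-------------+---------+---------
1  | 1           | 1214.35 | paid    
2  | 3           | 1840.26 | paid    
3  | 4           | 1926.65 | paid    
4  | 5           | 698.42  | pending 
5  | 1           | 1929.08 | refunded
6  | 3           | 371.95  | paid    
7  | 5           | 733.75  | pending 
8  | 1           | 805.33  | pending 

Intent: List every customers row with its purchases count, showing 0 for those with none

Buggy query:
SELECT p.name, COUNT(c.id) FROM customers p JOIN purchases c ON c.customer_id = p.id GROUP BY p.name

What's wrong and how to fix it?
Bug: An inner join excludes parents with zero children

Fix: Switch to LEFT JOIN to retain unmatched parent rows

Corrected query:
SELECT p.name, COUNT(c.id) FROM customers p LEFT JOIN purchases c ON c.customer_id = p.id GROUP BY p.name

Result:
name  | COUNT(c.id)
------+------------
Bob   | 2          
Carol | 1          
Dave  | 0          
Eve   | 3          
Frank | 2          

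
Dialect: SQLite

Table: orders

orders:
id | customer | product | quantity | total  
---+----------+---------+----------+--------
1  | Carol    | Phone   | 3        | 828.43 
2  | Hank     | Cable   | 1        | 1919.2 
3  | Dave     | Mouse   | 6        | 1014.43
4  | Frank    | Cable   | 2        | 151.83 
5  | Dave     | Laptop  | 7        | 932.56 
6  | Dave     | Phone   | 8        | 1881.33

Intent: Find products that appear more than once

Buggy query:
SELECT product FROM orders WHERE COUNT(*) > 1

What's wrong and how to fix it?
Bug: WHERE can't reference COUNT(*); aggregates are computed after WHERE

Fix: GROUP BY product, then filter groups with HAVING COUNT(*) > 1

Corrected query:
SELECT product FROM orders GROUP BY product HAVING COUNT(*) > 1

Result:
product
-------
Cable  
Phone  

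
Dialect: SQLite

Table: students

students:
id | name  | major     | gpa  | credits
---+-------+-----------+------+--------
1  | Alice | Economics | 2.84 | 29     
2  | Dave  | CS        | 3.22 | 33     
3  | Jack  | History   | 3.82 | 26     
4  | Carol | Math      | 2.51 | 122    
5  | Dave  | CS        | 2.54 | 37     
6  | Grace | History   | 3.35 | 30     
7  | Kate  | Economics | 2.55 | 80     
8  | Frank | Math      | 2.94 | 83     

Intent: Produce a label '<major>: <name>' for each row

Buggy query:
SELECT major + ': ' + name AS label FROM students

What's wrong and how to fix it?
Bug: '+' is numeric addition; on text columns SQLite converts them to 0 instead of concatenating

Fix: Replace + with || to concatenate text

Corrected query:
SELECT major || ': ' || name AS label FROM students

Result:
label           
----------------
Economics: Alice
CS: Dave        
History: Jack   
Math: Carol     
CS: Dave        
History: Grace  
Economics: Kate 
Math: Frank     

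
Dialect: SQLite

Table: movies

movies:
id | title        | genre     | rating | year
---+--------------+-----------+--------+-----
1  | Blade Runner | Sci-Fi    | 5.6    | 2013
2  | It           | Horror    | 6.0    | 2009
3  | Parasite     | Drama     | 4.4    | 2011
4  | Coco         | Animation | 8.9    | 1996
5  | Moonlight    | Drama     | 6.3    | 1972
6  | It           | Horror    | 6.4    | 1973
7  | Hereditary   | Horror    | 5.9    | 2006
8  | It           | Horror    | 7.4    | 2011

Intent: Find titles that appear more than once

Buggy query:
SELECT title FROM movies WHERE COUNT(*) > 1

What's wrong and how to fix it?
Bug: COUNT(*) is an aggregate and cannot be used in WHERE

Fix: Group first, then use HAVING for the count condition

Corrected query:
SELECT title FROM movies GROUP BY title HAVING COUNT(*) > 1

Result:
title
-----
It   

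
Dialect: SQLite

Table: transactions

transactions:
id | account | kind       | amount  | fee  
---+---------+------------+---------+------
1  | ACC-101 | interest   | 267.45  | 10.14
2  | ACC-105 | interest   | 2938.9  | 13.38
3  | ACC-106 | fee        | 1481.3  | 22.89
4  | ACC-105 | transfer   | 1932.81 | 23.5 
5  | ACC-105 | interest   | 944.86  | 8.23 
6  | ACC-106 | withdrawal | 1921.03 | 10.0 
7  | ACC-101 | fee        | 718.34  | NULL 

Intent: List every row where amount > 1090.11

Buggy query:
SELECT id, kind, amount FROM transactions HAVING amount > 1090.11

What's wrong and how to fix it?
Bug: HAVING filters the output of aggregation, but this query has no GROUP BY and no aggregate functions, so SQLite rejects it (HAVING clause on a non-aggregate query); the condition here is per row

Fix: Replace HAVING with WHERE since the condition applies to individual rows

Corrected query:
SELECT id, kind, amount FROM transactions WHERE amount > 1090.11

Result:
id | kind       | amount 
---+------------+--------
2  | interest   | 2938.9 
3  | fee        | 1481.3 
4  | transfer   | 1932.81
6  | withdrawal | 1921.03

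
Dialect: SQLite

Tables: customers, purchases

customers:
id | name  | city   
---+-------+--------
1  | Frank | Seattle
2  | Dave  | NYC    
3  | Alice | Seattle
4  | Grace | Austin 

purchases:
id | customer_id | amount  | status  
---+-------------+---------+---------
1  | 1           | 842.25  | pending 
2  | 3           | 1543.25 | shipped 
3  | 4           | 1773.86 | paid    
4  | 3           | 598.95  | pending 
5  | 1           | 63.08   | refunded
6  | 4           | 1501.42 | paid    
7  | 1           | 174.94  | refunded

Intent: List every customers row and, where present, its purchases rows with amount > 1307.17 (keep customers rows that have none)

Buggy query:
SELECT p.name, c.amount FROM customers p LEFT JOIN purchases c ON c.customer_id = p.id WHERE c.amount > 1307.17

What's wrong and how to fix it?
Bug: A WHERE condition on the right-hand table after LEFT JOIN drops unmatched parents

Fix: Move the right-table condition into the ON clause so unmatched parents are kept

Corrected query:
SELECT p.name, c.amount FROM customers p LEFT JOIN purchases c ON c.customer_id = p.id AND c.amount > 1307.17

Result:
name  | amount 
------+--------
Frank | NULL   
Dave  | NULL   
Alice | 1543.25
Grace | 1501.42
Grace | 1773.86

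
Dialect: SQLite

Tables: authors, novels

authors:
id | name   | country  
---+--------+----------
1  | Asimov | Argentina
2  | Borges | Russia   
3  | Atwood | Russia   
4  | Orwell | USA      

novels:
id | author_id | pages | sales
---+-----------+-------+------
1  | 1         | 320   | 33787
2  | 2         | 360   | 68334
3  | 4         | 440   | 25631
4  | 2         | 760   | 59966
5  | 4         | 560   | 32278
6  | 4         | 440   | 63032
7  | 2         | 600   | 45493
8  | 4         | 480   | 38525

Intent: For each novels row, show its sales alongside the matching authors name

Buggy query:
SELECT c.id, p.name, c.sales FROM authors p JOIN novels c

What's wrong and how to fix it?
Bug: JOIN with no ON clause produces a cartesian product; every novels row pairs with every authors row

Fix: Add ON c.author_id = p.id to the JOIN

Corrected query:
SELECT c.id, p.name, c.sales FROM authors p JOIN novels c ON c.author_id = p.id

Result:
id | name   | sales
---+--------+------
1  | Asimov | 33787
2  | Borges | 68334
3  | Orwell | 25631
4  | Borges | 59966
5  | Orwell | 32278
6  | Orwell | 63032
7  | Borges | 45493
8  | Orwell | 38525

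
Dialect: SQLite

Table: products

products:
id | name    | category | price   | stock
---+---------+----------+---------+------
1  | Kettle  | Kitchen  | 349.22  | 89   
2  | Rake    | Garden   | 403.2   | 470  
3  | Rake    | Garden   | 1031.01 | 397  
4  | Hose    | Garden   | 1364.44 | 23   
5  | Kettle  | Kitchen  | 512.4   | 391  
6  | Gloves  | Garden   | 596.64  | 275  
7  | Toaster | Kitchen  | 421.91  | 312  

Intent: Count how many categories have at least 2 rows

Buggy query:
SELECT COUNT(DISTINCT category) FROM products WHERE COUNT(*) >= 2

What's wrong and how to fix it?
Bug: COUNT(*) cannot appear in WHERE; the per-group count doesn't exist yet

Fix: Use a subquery that GROUPs and filters with HAVING, then count its rows

Corrected query:
SELECT COUNT(*) FROM (SELECT category FROM products GROUP BY category HAVING COUNT(*) >= 2)

Result:
COUNT(*)
--------
2       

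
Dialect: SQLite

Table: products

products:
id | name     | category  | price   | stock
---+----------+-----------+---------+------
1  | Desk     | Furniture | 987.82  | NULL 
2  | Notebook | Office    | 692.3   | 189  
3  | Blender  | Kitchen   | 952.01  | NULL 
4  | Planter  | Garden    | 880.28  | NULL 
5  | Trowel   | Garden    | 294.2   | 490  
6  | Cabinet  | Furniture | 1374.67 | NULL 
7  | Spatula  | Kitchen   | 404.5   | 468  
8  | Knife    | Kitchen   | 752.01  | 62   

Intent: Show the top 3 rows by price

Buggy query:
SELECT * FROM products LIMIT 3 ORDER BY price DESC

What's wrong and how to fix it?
Bug: LIMIT must come after ORDER BY

Fix: Sort with ORDER BY, then apply LIMIT

Corrected query:
SELECT * FROM products ORDER BY price DESC LIMIT 3

Result:
id | name    | category  | price   | stock
---+---------+-----------+---------+------
6  | Cabinet | Furniture | 1374.67 | NULL 
1  | Desk    | Furniture | 987.82  | NULL 
3  | Blender | Kitchen   | 952.01  | NULL 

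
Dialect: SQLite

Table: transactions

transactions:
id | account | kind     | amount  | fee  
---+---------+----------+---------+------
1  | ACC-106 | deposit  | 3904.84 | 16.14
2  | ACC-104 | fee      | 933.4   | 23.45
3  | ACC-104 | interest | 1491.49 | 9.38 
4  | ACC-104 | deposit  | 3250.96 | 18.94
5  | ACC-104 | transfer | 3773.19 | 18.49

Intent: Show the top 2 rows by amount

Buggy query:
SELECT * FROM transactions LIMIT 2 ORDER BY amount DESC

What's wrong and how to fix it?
Bug: LIMIT must come after ORDER BY

Fix: Sort with ORDER BY, then apply LIMIT

Corrected query:
SELECT * FROM transactions ORDER BY amount DESC LIMIT 2

Result:
id | account | kind     | amount  | fee  
---+---------+----------+---------+------
1  | ACC-106 | deposit  | 3904.84 | 16.14
5  | ACC-104 | transfer | 3773.19 | 18.49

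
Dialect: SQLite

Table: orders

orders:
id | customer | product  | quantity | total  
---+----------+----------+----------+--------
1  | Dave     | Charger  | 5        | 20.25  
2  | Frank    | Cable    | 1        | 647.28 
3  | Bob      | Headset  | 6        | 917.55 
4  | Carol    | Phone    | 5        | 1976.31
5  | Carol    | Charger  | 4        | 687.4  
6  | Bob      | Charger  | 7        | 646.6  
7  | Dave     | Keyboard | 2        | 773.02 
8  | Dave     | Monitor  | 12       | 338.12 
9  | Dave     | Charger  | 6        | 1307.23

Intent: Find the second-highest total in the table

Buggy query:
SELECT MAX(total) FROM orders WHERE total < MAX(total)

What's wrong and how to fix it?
Bug: The inner MAX is an aggregate inside WHERE, which is not allowed

Fix: Put the inner MAX in a scalar subquery

Corrected query:
SELECT MAX(total) FROM orders WHERE total < (SELECT MAX(total) FROM orders)

Result:
MAX(total)
----------
1307.23   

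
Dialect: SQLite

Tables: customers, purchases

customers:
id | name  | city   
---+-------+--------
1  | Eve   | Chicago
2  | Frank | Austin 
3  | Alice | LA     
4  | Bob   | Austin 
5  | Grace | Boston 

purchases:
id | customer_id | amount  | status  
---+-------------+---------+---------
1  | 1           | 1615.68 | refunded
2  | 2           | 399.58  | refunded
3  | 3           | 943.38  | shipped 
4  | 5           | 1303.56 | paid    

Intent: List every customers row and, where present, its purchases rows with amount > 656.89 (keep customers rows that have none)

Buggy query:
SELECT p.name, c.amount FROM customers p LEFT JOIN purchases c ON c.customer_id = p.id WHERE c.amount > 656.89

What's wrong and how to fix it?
Bug: Filtering c.amount in WHERE discards the NULL rows produced by LEFT JOIN, turning it into an inner join

Fix: Put 'c.amount > 656.89' in the JOIN's ON clause instead of WHERE

Corrected query:
SELECT p.name, c.amount FROM customers p LEFT JOIN purchases c ON c.customer_id = p.id AND c.amount > 656.89

Result:
name  | amount 
------+--------
Eve   | 1615.68
Frank | NULL   
Alice | 943.38 
Bob   | NULL   
Grace | 1303.56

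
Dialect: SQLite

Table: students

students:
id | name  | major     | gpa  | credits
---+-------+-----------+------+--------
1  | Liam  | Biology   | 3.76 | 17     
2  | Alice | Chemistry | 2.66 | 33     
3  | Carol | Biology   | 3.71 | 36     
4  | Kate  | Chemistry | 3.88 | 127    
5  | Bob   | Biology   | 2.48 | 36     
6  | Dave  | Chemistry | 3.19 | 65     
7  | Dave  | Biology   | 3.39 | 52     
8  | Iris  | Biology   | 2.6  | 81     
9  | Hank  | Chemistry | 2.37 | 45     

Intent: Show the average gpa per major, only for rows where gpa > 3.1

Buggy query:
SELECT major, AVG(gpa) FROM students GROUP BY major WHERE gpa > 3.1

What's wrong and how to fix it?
Bug: Row-level WHERE must come before GROUP BY in the clause order

Fix: Move the WHERE clause before GROUP BY

Corrected query:
SELECT major, AVG(gpa) FROM students WHERE gpa > 3.1 GROUP BY major

Result:
major     | AVG(gpa)
----------+---------
Biology   | 3.62    
Chemistry | 3.535   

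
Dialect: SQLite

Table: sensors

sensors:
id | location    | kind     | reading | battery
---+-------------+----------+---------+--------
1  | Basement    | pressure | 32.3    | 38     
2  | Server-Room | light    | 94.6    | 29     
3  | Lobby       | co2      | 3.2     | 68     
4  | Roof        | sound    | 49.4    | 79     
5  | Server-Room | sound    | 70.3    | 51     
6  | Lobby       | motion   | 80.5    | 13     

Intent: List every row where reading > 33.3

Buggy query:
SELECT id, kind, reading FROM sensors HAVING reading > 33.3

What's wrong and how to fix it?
Bug: HAVING filters the output of aggregation, but this query has no GROUP BY and no aggregate functions, so SQLite rejects it (HAVING clause on a non-aggregate query); the condition here is per row

Fix: Use WHERE for row-level filtering

Corrected query:
SELECT id, kind, reading FROM sensors WHERE reading > 33.3

Result:
id | kind   | reading
---+--------+--------
2  | light  | 94.6   
4  | sound  | 49.4   
5  | sound  | 70.3   
6  | motion | 80.5   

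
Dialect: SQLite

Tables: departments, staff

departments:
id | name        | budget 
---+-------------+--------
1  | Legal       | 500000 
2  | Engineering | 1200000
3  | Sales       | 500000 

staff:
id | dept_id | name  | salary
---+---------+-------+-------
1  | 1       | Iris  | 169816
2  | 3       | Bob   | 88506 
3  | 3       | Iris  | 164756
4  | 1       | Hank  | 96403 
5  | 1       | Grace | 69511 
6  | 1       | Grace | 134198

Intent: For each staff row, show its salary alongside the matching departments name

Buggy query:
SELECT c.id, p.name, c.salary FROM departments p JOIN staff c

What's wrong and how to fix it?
Bug: Missing join condition: each staff row is matched to all departments rows instead of just its own

Fix: Add ON c.dept_id = p.id to the JOIN

Corrected query:
SELECT c.id, p.name, c.salary FROM departments p JOIN staff c ON c.dept_id = p.id

Result:
id | name  | salary
---+-------+-------
1  | Legal | 169816
2  | Sales | 88506 
3  | Sales | 164756
4  | Legal | 96403 
5  | Legal | 69511 
6  | Legal | 134198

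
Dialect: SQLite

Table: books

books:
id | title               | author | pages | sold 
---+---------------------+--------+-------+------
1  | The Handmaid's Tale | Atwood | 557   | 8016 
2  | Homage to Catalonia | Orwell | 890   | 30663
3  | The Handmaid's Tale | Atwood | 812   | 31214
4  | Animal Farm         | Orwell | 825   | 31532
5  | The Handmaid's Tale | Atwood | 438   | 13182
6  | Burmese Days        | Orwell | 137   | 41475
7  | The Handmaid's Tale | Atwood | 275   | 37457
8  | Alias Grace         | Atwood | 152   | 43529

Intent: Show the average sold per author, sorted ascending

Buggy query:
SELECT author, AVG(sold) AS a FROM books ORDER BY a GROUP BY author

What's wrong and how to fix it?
Bug: GROUP BY must precede ORDER BY

Fix: Move ORDER BY to the end, after GROUP BY

Corrected query:
SELECT author, AVG(sold) AS a FROM books GROUP BY author ORDER BY a

Result:
author | a           
-------+-------------
Atwood | 26679.6     
Orwell | 34556.666667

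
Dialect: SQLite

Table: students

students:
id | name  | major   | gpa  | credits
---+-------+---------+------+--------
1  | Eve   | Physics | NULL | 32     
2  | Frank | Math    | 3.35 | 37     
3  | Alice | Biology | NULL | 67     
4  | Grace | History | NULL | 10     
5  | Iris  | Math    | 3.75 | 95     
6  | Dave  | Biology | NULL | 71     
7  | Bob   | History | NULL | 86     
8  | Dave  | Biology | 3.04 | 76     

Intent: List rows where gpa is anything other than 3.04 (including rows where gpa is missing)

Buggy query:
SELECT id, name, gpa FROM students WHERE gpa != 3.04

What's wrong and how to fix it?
Bug: 'gpa != 3.04' is unknown when gpa is NULL, so NULL rows are silently excluded

Fix: Handle NULL separately with IS NULL alongside the inequality

Corrected query:
SELECT id, name, gpa FROM students WHERE gpa != 3.04 OR gpa IS NULL

Result:
id | name  | gpa 
---+-------+-----
1  | Eve   | NULL
2  | Frank | 3.35
3  | Alice | NULL
4  | Grace | NULL
5  | Iris  | 3.75
6  | Dave  | NULL
7  | Bob   | NULL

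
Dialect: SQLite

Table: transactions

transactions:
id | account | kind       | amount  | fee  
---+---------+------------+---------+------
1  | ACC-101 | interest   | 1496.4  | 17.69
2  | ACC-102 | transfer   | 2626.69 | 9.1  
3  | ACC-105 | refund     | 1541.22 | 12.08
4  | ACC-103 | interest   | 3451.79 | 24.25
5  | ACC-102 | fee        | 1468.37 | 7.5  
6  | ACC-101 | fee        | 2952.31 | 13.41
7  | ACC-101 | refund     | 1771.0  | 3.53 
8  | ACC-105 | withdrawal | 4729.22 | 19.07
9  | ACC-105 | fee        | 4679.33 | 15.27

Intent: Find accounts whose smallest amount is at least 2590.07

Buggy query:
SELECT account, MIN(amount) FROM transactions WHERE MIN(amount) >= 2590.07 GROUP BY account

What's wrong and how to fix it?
Bug: Aggregates like MIN are computed per group after WHERE runs

Fix: Use HAVING for the per-group MIN condition

Corrected query:
SELECT account, MIN(amount) FROM transactions GROUP BY account HAVING MIN(amount) >= 2590.07

Result:
account | MIN(amount)
--------+------------
ACC-103 | 3451.79    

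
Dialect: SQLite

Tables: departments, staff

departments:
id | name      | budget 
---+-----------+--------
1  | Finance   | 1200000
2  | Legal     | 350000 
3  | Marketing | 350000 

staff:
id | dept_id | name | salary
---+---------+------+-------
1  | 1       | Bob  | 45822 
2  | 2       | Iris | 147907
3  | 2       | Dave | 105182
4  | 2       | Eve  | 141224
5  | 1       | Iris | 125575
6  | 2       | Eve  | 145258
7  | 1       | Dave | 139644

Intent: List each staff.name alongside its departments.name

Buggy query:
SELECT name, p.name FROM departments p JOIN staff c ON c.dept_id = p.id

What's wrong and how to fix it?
Bug: Both tables have a 'name' column; the unqualified reference is ambiguous

Fix: Prefix ambiguous columns with the table alias

Corrected query:
SELECT c.name, p.name FROM departments p JOIN staff c ON c.dept_id = p.id

Result:
name | name   
-----+--------
Bob  | Finance
Iris | Legal  
Dave | Legal  
Eve  | Legal  
Iris | Finance
Eve  | Legal  
Dave | Finance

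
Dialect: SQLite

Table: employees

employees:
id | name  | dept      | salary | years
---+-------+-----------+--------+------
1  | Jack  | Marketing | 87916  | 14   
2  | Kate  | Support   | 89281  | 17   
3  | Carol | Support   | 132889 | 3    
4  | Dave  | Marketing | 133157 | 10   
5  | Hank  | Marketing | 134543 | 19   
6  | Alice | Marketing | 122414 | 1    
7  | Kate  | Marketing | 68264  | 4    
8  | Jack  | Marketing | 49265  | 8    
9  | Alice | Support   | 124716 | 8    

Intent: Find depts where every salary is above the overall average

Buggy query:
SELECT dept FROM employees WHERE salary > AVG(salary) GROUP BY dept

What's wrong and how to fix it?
Bug: AVG() is an aggregate; it can't sit directly in WHERE

Fix: Compute the overall average in a scalar subquery and compare each group's MIN against it in HAVING

Corrected query:
SELECT dept FROM employees GROUP BY dept HAVING MIN(salary) > (SELECT AVG(salary) FROM employees)

Result:
(no rows)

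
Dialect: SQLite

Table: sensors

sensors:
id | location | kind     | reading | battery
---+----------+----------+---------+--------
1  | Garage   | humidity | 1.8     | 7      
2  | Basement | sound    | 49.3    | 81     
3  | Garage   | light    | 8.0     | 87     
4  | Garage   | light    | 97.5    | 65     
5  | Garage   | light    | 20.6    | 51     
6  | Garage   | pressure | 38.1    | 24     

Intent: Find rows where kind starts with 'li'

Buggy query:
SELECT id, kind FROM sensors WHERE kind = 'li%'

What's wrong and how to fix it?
Bug: Wildcards only work with LIKE; '=' treats '%' as a literal character

Fix: Use LIKE for wildcard pattern matching

Corrected query:
SELECT id, kind FROM sensors WHERE kind LIKE 'li%'

Result:
id | kind 
---+------
3  | light
4  | light
5  | light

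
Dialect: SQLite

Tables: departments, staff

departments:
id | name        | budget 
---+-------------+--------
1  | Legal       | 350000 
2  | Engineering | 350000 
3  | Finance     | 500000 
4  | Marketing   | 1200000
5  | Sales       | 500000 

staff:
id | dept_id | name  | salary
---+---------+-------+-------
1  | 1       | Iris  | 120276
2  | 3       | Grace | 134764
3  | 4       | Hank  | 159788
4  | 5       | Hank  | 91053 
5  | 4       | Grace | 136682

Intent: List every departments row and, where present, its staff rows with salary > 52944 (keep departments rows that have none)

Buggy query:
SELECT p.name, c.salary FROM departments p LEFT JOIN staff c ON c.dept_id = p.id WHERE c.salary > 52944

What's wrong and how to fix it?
Bug: A WHERE condition on the right-hand table after LEFT JOIN drops unmatched parents

Fix: Move the right-table condition into the ON clause so unmatched parents are kept

Corrected query:
SELECT p.name, c.salary FROM departments p LEFT JOIN staff c ON c.dept_id = p.id AND c.salary > 52944

Result:
name        | salary
------------+-------
Legal       | 120276
Engineering | NULL  
Finance     | 134764
Marketing   | 136682
Marketing   | 159788
Sales       | 91053 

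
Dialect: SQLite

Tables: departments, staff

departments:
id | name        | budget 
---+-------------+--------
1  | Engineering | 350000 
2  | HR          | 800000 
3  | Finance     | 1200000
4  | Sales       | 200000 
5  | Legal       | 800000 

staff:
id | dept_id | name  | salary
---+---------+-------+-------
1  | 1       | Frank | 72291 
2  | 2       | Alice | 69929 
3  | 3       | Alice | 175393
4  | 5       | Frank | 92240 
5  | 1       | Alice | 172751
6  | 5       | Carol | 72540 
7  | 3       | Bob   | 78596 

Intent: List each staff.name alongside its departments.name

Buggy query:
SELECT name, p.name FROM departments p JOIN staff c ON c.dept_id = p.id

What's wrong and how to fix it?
Bug: 'name' exists in both joined tables, so the database can't tell which one is meant

Fix: Qualify the column with its table alias (c.name)

Corrected query:
SELECT c.name, p.name FROM departments p JOIN staff c ON c.dept_id = p.id

Result:
name  | name       
------+------------
Frank | Engineering
Alice | HR         
Alice | Finance    
Frank | Legal      
Alice | Engineering
Carol | Legal      
Bob   | Finance    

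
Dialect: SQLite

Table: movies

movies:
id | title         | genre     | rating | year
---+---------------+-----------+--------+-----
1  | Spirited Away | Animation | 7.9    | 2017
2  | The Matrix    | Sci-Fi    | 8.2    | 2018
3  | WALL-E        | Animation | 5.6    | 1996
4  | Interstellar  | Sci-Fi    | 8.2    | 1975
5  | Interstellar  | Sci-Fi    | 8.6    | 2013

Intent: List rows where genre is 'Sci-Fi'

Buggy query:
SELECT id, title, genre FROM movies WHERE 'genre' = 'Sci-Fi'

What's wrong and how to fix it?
Bug: Single quotes denote string literals in SQL; the column name is being compared as a constant string

Fix: Reference the column as genre without single quotes

Corrected query:
SELECT id, title, genre FROM movies WHERE genre = 'Sci-Fi'

Result:
id | title        | genre 
---+--------------+-------
2  | The Matrix   | Sci-Fi
4  | Interstellar | Sci-Fi
5  | Interstellar | Sci-Fi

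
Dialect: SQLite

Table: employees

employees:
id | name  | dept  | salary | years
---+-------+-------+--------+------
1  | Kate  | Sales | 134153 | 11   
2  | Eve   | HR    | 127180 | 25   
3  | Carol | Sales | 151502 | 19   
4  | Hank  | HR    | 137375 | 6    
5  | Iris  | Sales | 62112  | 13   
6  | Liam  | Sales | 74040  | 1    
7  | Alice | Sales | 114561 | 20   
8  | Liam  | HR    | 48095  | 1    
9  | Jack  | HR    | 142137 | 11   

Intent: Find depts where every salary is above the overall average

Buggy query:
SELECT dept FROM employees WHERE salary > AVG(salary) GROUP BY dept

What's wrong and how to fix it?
Bug: WHERE evaluates per row before aggregation, so AVG() is unavailable

Fix: Compute the overall average in a scalar subquery and compare each group's MIN against it in HAVING

Corrected query:
SELECT dept FROM employees GROUP BY dept HAVING MIN(salary) > (SELECT AVG(salary) FROM employees)

Result:
(no rows)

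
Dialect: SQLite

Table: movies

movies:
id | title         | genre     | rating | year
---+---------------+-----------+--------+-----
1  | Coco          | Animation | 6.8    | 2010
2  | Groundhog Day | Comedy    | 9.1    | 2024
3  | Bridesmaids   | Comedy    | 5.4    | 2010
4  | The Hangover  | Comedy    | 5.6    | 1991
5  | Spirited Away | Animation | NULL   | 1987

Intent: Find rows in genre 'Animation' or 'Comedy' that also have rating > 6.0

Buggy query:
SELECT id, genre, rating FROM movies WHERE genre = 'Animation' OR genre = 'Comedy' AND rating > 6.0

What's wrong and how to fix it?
Bug: AND binds tighter than OR, so this parses as genre = 'Animation' OR (genre = 'Comedy' AND rating > 6.0)

Fix: Group the OR with parentheses (or use IN), then AND the threshold

Corrected query:
SELECT id, genre, rating FROM movies WHERE (genre = 'Animation' OR genre = 'Comedy') AND rating > 6.0

Result:
id | genre     | rating
---+-----------+-------
1  | Animation | 6.8   
2  | Comedy    | 9.1   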